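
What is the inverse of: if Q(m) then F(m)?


The inverse of (P → Q) is (¬P → ¬Q). It is equivalent to the converse, not to the original.
Here P = 'Q(m)' and Q = 'F(m)'.

If not (Q(m)), then not (F(m)).


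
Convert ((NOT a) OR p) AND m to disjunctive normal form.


Step 1: Distribute ∧ over ∨: ((¬a) ∨ p) ∧ m = ((¬a) ∧ m) ∨ (p ∧ m).

((NOT a) AND m) OR (p AND m)


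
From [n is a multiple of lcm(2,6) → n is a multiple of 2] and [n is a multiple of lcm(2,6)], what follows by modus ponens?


Modus ponens: from (P → Q) and P, infer Q.
P = 'n is a multiple of lcm(2,6)' is asserted, and P → Q holds, so Q follows.

n is a multiple of 2.


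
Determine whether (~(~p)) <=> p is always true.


Build the truth table over {p}:
p | φ
-----
False | True
True | True
Every row evaluates to true.

Yes, it is a tautology.


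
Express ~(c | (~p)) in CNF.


Step 1: Apply De Morgan: ¬(c ∨ (¬p)) = ¬c ∧ ¬(¬p).
Step 2: Eliminate any double negations (¬¬X = X).

(~c) & p


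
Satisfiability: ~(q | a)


Search for a satisfying assignment over {a, q}.
Try a=False, q=False: the formula evaluates to True.
A satisfying assignment exists.

Satisfiable.


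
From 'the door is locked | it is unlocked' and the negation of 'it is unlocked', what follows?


Disjunctive syllogism: from (P ∨ Q) and ¬P, infer Q.
One disjunct, 'it is unlocked', is ruled out; the other must hold.

the door is locked


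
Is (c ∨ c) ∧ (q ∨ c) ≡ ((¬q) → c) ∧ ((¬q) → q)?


Compare truth tables:
c | q | φ | ψ
-------------
F | F | F | F
T | F | T | F
F | T | F | T
T | T | T | T
They differ at row 2 (c=T, q=F): φ=T but ψ=F.

No, they are not logically equivalent.


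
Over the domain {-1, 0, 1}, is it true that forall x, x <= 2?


Evaluate the predicate on each element: -1:True, 0:True, 1:True.
Every element satisfies the predicate.

True


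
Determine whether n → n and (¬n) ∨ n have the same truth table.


Compare truth tables:
n | φ | ψ
---------
F | T | T
T | T | T
The columns φ and ψ agree on every row.

Yes, they are logically equivalent.


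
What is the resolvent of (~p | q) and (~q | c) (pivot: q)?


The clauses contain complementary literals q and ~q.
Resolution eliminates this pair and disjoins the remaining literals (merging duplicates).

(~p | c)


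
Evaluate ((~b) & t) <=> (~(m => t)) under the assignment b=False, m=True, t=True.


Substitute b=False, m=True, t=True:
~b = True
(~b) & t = True & True = True
m => t = True => True = True
~(m => t) = False
((~b) & t) <=> (~(m => t)) = True <=> False = False

False


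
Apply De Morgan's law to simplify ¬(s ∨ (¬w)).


De Morgan: the negation of a disjunction is the conjunction of the negations.
Distribute ¬ across ∨, flipping it to ∧, and negate each literal.

(¬s) ∧ w


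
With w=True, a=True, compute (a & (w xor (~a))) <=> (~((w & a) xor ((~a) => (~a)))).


Substitute w=True, a=True:
~a = False
w xor (~a) = True xor False = True
a & (w xor (~a)) = True & True = True
w & a = True & True = True
~a = False
~a = False
(~a) => (~a) = False => False = True
(w & a) xor ((~a) => (~a)) = True xor True = False
~((w & a) xor ((~a) => (~a))) = True
(a & (w xor (~a))) <=> (~((w & a) xor ((~a) => (~a)))) = True <=> True = True

True


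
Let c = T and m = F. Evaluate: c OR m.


Disjunction is false only when both operands are false.
Substitute: c=T, m=F.
T OR F evaluates to T.

T


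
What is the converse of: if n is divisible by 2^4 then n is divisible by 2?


The converse of (P → Q) is (Q → P). It is not in general equivalent to the original.
Here P = 'n is divisible by 2^4' and Q = 'n is divisible by 2'.

If n is divisible by 2, then n is divisible by 2^4.


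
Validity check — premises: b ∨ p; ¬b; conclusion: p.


This matches the form of disjunctive syllogism: the conclusion follows in every model of the premises.

Valid.


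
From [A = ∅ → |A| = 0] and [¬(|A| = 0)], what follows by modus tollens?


Modus tollens: from (P → Q) and ¬Q, infer ¬P.
Q = '|A| = 0' is denied; since P → Q, P must also fail.

Not (A = ∅).


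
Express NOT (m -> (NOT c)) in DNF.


Step 1: Rewrite implication then negate: ¬(¬m ∨ (¬c)) = m ∧ ¬(¬c).
Step 2: Eliminate any double negations (¬¬X = X).

m AND c


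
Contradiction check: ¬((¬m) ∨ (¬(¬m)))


Truth table over {m}:
m | φ
-----
F | F
T | F
Every row is false.

Yes, it is a contradiction.


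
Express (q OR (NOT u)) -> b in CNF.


Step 1: Rewrite as ¬(q ∨ (¬u)) ∨ b = (¬q ∧ ¬(¬u)) ∨ b.
Step 2: Distribute ∨ over ∧.
Step 3: Eliminate any double negations (¬¬X = X).

((NOT q) OR b) AND (u OR b)


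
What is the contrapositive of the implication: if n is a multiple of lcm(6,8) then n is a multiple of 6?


The contrapositive of (P → Q) is (¬Q → ¬P); it is logically equivalent to the original.
Here P = 'n is a multiple of lcm(6,8)' and Q = 'n is a multiple of 6'.

If not (n is a multiple of 6), then not (n is a multiple of lcm(6,8)).


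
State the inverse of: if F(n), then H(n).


The inverse of (P → Q) is (¬P → ¬Q). It is equivalent to the converse, not to the original.
Here P = 'F(n)' and Q = 'H(n)'.

If not (F(n)), then not (H(n)).


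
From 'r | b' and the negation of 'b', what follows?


Disjunctive syllogism: from (P ∨ Q) and ¬P, infer Q.
One disjunct, 'b', is ruled out; the other must hold.

r


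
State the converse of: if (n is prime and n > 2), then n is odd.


The converse of (P → Q) is (Q → P). It is not in general equivalent to the original.
Here P = '(n is prime and n > 2)' and Q = 'n is odd'.

If n is odd, then (n is prime and n > 2).


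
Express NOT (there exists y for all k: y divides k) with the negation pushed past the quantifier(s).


Negation flips each quantifier (∀↔∃) and negates the inner predicate.
¬(there exists y for all k: φ) = for all y there exists k: ¬φ.

for all y there exists k: NOT(y divides k)


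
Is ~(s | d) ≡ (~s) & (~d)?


Compare truth tables:
d | s | φ | ψ
-------------
False | False | True | True
True | False | False | False
False | True | False | False
True | True | False | False
The columns φ and ψ agree on every row.

Yes, they are logically equivalent.


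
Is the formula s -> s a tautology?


Build the truth table over {s}:
s | φ
-----
F | T
T | T
Every row evaluates to true.

Yes, it is a tautology.


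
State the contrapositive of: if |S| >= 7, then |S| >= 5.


The contrapositive of (P → Q) is (¬Q → ¬P); it is logically equivalent to the original.
Here P = '|S| >= 7' and Q = '|S| >= 5'.

If not (|S| >= 5), then not (|S| >= 7).


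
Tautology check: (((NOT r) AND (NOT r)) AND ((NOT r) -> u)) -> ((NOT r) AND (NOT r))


Build the truth table over {r, u}:
r | u | φ
---------
F | F | T
T | F | T
F | T | T
T | T | T
Every row evaluates to true.

Yes, it is a tautology.


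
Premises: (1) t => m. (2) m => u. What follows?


Hypothetical syllogism: from (P → Q) and (Q → R), infer (P → R).
Chain the two implications through the shared middle term 'm'.

t => u


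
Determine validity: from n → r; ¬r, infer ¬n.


This matches the form of modus tollens: the conclusion follows in every model of the premises.

Valid.


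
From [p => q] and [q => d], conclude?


Hypothetical syllogism: from (P → Q) and (Q → R), infer (P → R).
Chain the two implications through the shared middle term 'q'.

p => d


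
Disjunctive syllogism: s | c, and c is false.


Disjunctive syllogism: from (P ∨ Q) and ¬P, infer Q.
One disjunct, 'c', is ruled out; the other must hold.

s


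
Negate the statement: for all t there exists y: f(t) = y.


Negation flips each quantifier (∀↔∃) and negates the inner predicate.
¬(for all t there exists y: φ) = there exists t for all y: ¬φ.

there exists t for all y: NOT(f(t) = y)


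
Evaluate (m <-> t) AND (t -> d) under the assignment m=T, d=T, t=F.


Substitute m=T, d=T, t=F:
m <-> t = T <-> F = F
t -> d = F -> T = T
(m <-> t) AND (t -> d) = F AND T = F

F


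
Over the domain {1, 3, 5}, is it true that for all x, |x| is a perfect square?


Evaluate the predicate on each element: 1:T, 3:F, 5:F.
Counterexample x = 3 fails the predicate.

F


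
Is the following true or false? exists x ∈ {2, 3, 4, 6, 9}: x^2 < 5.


Evaluate the predicate on each element: 2:True, 3:False, 4:False, 6:False, 9:False.
Witness x = 2 satisfies the predicate.

True


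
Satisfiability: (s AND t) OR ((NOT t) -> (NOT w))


Search for a satisfying assignment over {s, t, w}.
Try s=F, t=F, w=F: the formula evaluates to T.
A satisfying assignment exists.

Satisfiable.


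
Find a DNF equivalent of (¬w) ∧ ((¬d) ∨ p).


Step 1: Distribute ∧ over ∨: (¬w) ∧ ((¬d) ∨ p) = ((¬w) ∧ (¬d)) ∨ ((¬w) ∧ p).

((¬w) ∧ (¬d)) ∨ ((¬w) ∧ p)


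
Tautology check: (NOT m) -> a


Build the truth table over {a, m}:
a | m | φ
---------
F | F | F
T | F | T
F | T | T
T | T | T
Counterexample at row 1: with a=F, m=F, the formula is F.

No, it is not a tautology.


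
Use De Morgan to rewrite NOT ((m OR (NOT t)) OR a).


De Morgan: the negation of a disjunction is the conjunction of the negations.
Distribute NOT across OR, flipping it to AND, and negate each literal.

((NOT m) AND t) AND (NOT a)


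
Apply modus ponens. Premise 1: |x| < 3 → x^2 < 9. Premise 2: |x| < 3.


Modus ponens: from (P → Q) and P, infer Q.
P = '|x| < 3' is asserted, and P → Q holds, so Q follows.

x^2 < 9.


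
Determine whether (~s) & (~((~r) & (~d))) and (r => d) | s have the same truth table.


Compare truth tables:
d | r | s | φ | ψ
-----------------
False | False | False | False | True
True | False | False | True | True
False | True | False | True | False
True | True | False | True | True
False | False | True | False | True
True | False | True | False | True
False | True | True | False | True
True | True | True | False | True
They differ at row 1 (d=False, r=False, s=False): φ=False but ψ=True.

No, they are not logically equivalent.


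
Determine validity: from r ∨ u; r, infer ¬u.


This is affirming a disjunct (fallacy). There exist truth assignments where the premises are all true but the conclusion is false.

Invalid.


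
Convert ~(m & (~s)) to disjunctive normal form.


Step 1: Apply De Morgan: ¬(m ∧ (¬s)) = ¬m ∨ ¬(¬s).
Step 2: Eliminate any double negations (¬¬X = X).

(~m) | s


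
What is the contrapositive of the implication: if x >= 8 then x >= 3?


The contrapositive of (P → Q) is (¬Q → ¬P); it is logically equivalent to the original.
Here P = 'x >= 8' and Q = 'x >= 3'.

If not (x >= 3), then not (x >= 8).


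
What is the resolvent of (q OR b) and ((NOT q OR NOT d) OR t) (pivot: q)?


The clauses contain complementary literals q and NOTq.
Resolution eliminates this pair and disjoins the remaining literals (merging duplicates).

((b OR t) OR NOT d)


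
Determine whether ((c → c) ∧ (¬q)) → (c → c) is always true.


Build the truth table over {c, q}:
c | q | φ
---------
F | F | T
T | F | T
F | T | T
T | T | T
Every row evaluates to true.

Yes, it is a tautology.


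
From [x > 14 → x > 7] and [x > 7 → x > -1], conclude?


Hypothetical syllogism: from (P → Q) and (Q → R), infer (P → R).
Chain the two implications through the shared middle term 'x > 7'.

x > 14 → x > -1


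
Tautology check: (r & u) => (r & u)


Build the truth table over {r, u}:
r | u | φ
---------
False | False | True
True | False | True
False | True | True
True | True | True
Every row evaluates to true.

Yes, it is a tautology.


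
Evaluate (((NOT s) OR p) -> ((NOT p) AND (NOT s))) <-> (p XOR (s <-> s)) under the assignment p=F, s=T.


Substitute p=F, s=T:
NOT s = F
(NOT s) OR p = F OR F = F
NOT p = T
NOT s = F
(NOT p) AND (NOT s) = T AND F = F
((NOT s) OR p) -> ((NOT p) AND (NOT s)) = F -> F = T
s <-> s = T <-> T = T
p XOR (s <-> s) = F XOR T = T
(((NOT s) OR p) -> ((NOT p) AND (NOT s))) <-> (p XOR (s <-> s)) = T <-> T = T

T


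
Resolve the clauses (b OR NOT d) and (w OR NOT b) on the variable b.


The clauses contain complementary literals b and NOTb.
Resolution eliminates this pair and disjoins the remaining literals (merging duplicates).

(NOT d OR w)


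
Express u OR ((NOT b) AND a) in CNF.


Step 1: Distribute ∨ over ∧: u ∨ ((¬b) ∧ a) = (u ∨ (¬b)) ∧ (u ∨ a).

(u OR (NOT b)) AND (u OR a)


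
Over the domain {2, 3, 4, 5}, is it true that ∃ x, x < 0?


Evaluate the predicate on each element: 2:F, 3:F, 4:F, 5:F.
No element satisfies the predicate.

F


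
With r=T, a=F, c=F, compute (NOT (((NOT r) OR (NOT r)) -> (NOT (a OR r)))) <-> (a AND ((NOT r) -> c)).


Substitute r=T, a=F, c=F:
… (earlier sub-steps elided)
NOT r = F
(NOT r) OR (NOT r) = F OR F = F
a OR r = F OR T = T
NOT (a OR r) = F
((NOT r) OR (NOT r)) -> (NOT (a OR r)) = F -> F = T
NOT (((NOT r) OR (NOT r)) -> (NOT (a OR r))) = F
NOT r = F
(NOT r) -> c = F -> F = T
a AND ((NOT r) -> c) = F AND T = F
(NOT (((NOT r) OR (NOT r)) -> (NOT (a OR r)))) <-> (a AND ((NOT r) -> c)) = F <-> F = T

T


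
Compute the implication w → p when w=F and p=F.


Implication is false only when antecedent is true and consequent is false.
Substitute: w=F, p=F.
F → F evaluates to T.

T


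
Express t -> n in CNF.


Step 1: Rewrite t → n as ¬t ∨ n.

(NOT t) OR n


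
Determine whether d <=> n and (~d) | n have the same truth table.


Compare truth tables:
d | n | φ | ψ
-------------
False | False | True | True
True | False | False | False
False | True | False | True
True | True | True | True
They differ at row 3 (d=False, n=True): φ=False but ψ=True.

No, they are not logically equivalent.


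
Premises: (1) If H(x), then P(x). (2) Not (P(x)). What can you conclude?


Modus tollens: from (P → Q) and ¬Q, infer ¬P.
Q = 'P(x)' is denied; since P → Q, P must also fail.

Not (H(x)).


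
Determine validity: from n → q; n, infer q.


This matches the form of modus ponens: the conclusion follows in every model of the premises.

Valid.


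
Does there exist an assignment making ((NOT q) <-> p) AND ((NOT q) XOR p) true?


Check all 4 assignments over {p, q}:
p | q | φ
---------
F | F | F
T | F | F
F | T | F
T | T | F
No assignment makes the formula true.

Unsatisfiable.


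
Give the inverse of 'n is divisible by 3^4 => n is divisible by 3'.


The inverse of (P → Q) is (¬P → ¬Q). It is equivalent to the converse, not to the original.
Here P = 'n is divisible by 3^4' and Q = 'n is divisible by 3'.

If not (n is divisible by 3^4), then not (n is divisible by 3).


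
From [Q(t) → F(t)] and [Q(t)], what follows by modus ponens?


Modus ponens: from (P → Q) and P, infer Q.
P = 'Q(t)' is asserted, and P → Q holds, so Q follows.

F(t).


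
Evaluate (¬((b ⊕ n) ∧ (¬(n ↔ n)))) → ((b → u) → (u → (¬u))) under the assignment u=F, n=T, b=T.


Substitute u=F, n=T, b=T:
b ⊕ n = T ⊕ T = F
n ↔ n = T ↔ T = T
¬(n ↔ n) = F
(b ⊕ n) ∧ (¬(n ↔ n)) = F ∧ F = F
¬((b ⊕ n) ∧ (¬(n ↔ n))) = T
b → u = T → F = F
¬u = T
u → (¬u) = F → T = T
(b → u) → (u → (¬u)) = F → T = T
(¬((b ⊕ n) ∧ (¬(n ↔ n)))) → ((b → u) → (u → (¬u))) = T → T = T

T


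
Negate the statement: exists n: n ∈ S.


¬(forall x: φ) = exists x: ¬φ, and ¬(exists x: φ) = forall x: ¬φ.
Apply to the existential statement.

forall n: ~(n ∈ S)


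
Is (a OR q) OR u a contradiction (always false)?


Truth table over {a, q, u}:
a | q | u | φ
-------------
F | F | F | F
T | F | F | T
F | T | F | T
T | T | F | T
F | F | T | T
T | F | T | T
F | T | T | T
T | T | T | T
Satisfying assignment at row 2: a=T, q=F, u=F gives T.

No, it is not a contradiction.


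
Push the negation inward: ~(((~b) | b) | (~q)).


De Morgan: the negation of a disjunction is the conjunction of the negations.
Distribute ~ across |, flipping it to &, and negate each literal.

(b & (~b)) & q


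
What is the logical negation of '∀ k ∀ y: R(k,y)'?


Negation flips each quantifier (∀↔∃) and negates the inner predicate.
¬(∀ k ∀ y: φ) = ∃ k ∃ y: ¬φ.

∃ k ∃ y: ¬(R(k,y))


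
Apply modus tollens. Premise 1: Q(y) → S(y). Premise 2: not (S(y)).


Modus tollens: from (P → Q) and ¬Q, infer ¬P.
Q = 'S(y)' is denied; since P → Q, P must also fail.

Not (Q(y)).


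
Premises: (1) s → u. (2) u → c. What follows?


Hypothetical syllogism: from (P → Q) and (Q → R), infer (P → R).
Chain the two implications through the shared middle term 'u'.

s → c


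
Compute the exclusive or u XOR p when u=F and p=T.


Exclusive or is true when exactly one operand is true.
Substitute: u=F, p=T.
F XOR T evaluates to T.

T


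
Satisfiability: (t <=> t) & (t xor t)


Check all 2 assignments over {t}:
t | φ
-----
False | False
True | False
No assignment makes the formula true.

Unsatisfiable.


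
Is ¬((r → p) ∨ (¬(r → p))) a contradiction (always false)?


Truth table over {p, r}:
p | r | φ
---------
F | F | F
T | F | F
F | T | F
T | T | F
Every row is false.

Yes, it is a contradiction.


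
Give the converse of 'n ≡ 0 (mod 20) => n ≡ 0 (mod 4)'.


The converse of (P → Q) is (Q → P). It is not in general equivalent to the original.
Here P = 'n ≡ 0 (mod 20)' and Q = 'n ≡ 0 (mod 4)'.

If n ≡ 0 (mod 4), then n ≡ 0 (mod 20).


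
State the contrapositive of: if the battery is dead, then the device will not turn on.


The contrapositive of (P → Q) is (¬Q → ¬P); it is logically equivalent to the original.
Here P = 'the battery is dead' and Q = 'the device will not turn on'.

If not (the device will not turn on), then not (the battery is dead).


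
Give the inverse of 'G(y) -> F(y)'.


The inverse of (P → Q) is (¬P → ¬Q). It is equivalent to the converse, not to the original.
Here P = 'G(y)' and Q = 'F(y)'.

If not (G(y)), then not (F(y)).


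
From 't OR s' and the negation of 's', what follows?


Disjunctive syllogism: from (P ∨ Q) and ¬P, infer Q.
One disjunct, 's', is ruled out; the other must hold.

t


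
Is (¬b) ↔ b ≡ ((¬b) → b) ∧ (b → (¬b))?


Compare truth tables:
b | φ | ψ
---------
F | F | F
T | F | F
The columns φ and ψ agree on every row.

Yes, they are logically equivalent.


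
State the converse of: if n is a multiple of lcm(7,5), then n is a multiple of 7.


The converse of (P → Q) is (Q → P). It is not in general equivalent to the original.
Here P = 'n is a multiple of lcm(7,5)' and Q = 'n is a multiple of 7'.

If n is a multiple of 7, then n is a multiple of lcm(7,5).


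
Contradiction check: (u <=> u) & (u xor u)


Truth table over {u}:
u | φ
-----
False | False
True | False
Every row is false.

Yes, it is a contradiction.


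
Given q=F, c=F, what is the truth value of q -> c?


Implication is false only when antecedent is true and consequent is false.
Substitute: q=F, c=F.
F -> F evaluates to T.

T


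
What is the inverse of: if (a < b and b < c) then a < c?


The inverse of (P → Q) is (¬P → ¬Q). It is equivalent to the converse, not to the original.
Here P = '(a < b and b < c)' and Q = 'a < c'.

If not ((a < b and b < c)), then not (a < c).


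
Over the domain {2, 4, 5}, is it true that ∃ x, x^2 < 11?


Evaluate the predicate on each element: 2:T, 4:F, 5:F.
Witness x = 2 satisfies the predicate.

T


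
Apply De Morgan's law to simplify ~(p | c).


De Morgan: the negation of a disjunction is the conjunction of the negations.
Distribute ~ across |, flipping it to &, and negate each literal.

(~p) & (~c)


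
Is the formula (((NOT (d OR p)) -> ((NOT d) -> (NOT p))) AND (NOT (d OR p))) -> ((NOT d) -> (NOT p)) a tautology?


Build the truth table over {d, p}:
d | p | φ
---------
F | F | T
T | F | T
F | T | T
T | T | T
Every row evaluates to true.

Yes, it is a tautology.


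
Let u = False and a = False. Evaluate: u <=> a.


Biconditional is true when both operands have the same truth value.
Substitute: u=False, a=False.
False <=> False evaluates to True.

True


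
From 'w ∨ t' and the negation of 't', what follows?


Disjunctive syllogism: from (P ∨ Q) and ¬P, infer Q.
One disjunct, 't', is ruled out; the other must hold.

w


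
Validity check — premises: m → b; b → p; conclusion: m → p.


This matches the form of hypothetical syllogism: the conclusion follows in every model of the premises.

Valid.


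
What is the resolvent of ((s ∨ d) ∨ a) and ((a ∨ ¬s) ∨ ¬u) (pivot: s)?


The clauses contain complementary literals s and ¬s.
Resolution eliminates this pair and disjoins the remaining literals (merging duplicates).

((a ∨ d) ∨ ¬u)


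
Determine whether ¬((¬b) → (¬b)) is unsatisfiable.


Truth table over {b}:
b | φ
-----
F | F
T | F
Every row is false.

Yes, it is a contradiction.


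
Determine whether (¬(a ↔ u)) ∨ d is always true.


Build the truth table over {a, d, u}:
a | d | u | φ
-------------
F | F | F | F
T | F | F | T
F | T | F | T
T | T | F | T
F | F | T | T
T | F | T | F
F | T | T | T
T | T | T | T
Counterexample at row 1: with a=F, d=F, u=F, the formula is F.

No, it is not a tautology.


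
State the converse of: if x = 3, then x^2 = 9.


The converse of (P → Q) is (Q → P). It is not in general equivalent to the original.
Here P = 'x = 3' and Q = 'x^2 = 9'.

If x^2 = 9, then x = 3.


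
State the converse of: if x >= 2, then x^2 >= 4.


The converse of (P → Q) is (Q → P). It is not in general equivalent to the original.
Here P = 'x >= 2' and Q = 'x^2 >= 4'.

If x^2 >= 4, then x >= 2.


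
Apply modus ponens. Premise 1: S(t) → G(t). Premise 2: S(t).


Modus ponens: from (P → Q) and P, infer Q.
P = 'S(t)' is asserted, and P → Q holds, so Q follows.

G(t).


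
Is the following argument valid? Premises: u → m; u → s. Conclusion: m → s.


This is (no valid rule). There exist truth assignments where the premises are all true but the conclusion is false.

Invalid.


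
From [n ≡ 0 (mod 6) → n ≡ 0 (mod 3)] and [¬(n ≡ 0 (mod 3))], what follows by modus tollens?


Modus tollens: from (P → Q) and ¬Q, infer ¬P.
Q = 'n ≡ 0 (mod 3)' is denied; since P → Q, P must also fail.

Not (n ≡ 0 (mod 6)).


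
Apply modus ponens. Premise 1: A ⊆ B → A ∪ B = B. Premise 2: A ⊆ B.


Modus ponens: from (P → Q) and P, infer Q.
P = 'A ⊆ B' is asserted, and P → Q holds, so Q follows.

A ∪ B = B.


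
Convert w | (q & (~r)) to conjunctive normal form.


Step 1: Distribute ∨ over ∧: w ∨ (q ∧ (¬r)) = (w ∨ q) ∧ (w ∨ (¬r)).

(w | q) & (w | (~r))


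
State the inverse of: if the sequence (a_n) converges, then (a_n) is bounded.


The inverse of (P → Q) is (¬P → ¬Q). It is equivalent to the converse, not to the original.
Here P = 'the sequence (a_n) converges' and Q = '(a_n) is bounded'.

If not (the sequence (a_n) converges), then not ((a_n) is bounded).


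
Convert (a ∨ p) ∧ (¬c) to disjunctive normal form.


Step 1: Distribute ∧ over ∨: (a ∨ p) ∧ (¬c) = (a ∧ (¬c)) ∨ (p ∧ (¬c)).

(a ∧ (¬c)) ∨ (p ∧ (¬c))


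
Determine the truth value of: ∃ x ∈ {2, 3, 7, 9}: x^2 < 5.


Evaluate the predicate on each element: 2:T, 3:F, 7:F, 9:F.
Witness x = 2 satisfies the predicate.

T


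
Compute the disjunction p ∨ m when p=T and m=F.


Disjunction is false only when both operands are false.
Substitute: p=T, m=F.
T ∨ F evaluates to T.

T


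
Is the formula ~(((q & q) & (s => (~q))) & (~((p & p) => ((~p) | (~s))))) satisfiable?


Search for a satisfying assignment over {p, q, s}.
Try p=False, q=False, s=False: the formula evaluates to True.
A satisfying assignment exists.

Satisfiable.


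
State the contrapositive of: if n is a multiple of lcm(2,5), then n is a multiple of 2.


The contrapositive of (P → Q) is (¬Q → ¬P); it is logically equivalent to the original.
Here P = 'n is a multiple of lcm(2,5)' and Q = 'n is a multiple of 2'.

If not (n is a multiple of 2), then not (n is a multiple of lcm(2,5)).


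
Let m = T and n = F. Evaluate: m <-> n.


Biconditional is true when both operands have the same truth value.
Substitute: m=T, n=F.
T <-> F evaluates to F.

F


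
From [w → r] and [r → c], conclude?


Hypothetical syllogism: from (P → Q) and (Q → R), infer (P → R).
Chain the two implications through the shared middle term 'r'.

w → c


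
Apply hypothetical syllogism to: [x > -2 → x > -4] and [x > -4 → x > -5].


Hypothetical syllogism: from (P → Q) and (Q → R), infer (P → R).
Chain the two implications through the shared middle term 'x > -4'.

x > -2 → x > -5


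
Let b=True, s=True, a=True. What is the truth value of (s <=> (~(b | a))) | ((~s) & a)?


Substitute b=True, s=True, a=True:
b | a = True | True = True
~(b | a) = False
s <=> (~(b | a)) = True <=> False = False
~s = False
(~s) & a = False & True = False
(s <=> (~(b | a))) | ((~s) & a) = False | False = False

False


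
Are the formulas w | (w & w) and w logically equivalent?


Compare truth tables:
w | φ | ψ
---------
False | False | False
True | True | True
The columns φ and ψ agree on every row.

Yes, they are logically equivalent.


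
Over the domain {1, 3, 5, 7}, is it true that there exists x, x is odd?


Evaluate the predicate on each element: 1:T, 3:T, 5:T, 7:T.
Witness x = 1 satisfies the predicate.

T


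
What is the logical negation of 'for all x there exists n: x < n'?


Negation flips each quantifier (∀↔∃) and negates the inner predicate.
¬(for all x there exists n: φ) = there exists x for all n: ¬φ.

there exists x for all n: NOT(x < n)


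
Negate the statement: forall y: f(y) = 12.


¬(forall x: φ) = exists x: ¬φ, and ¬(exists x: φ) = forall x: ¬φ.
Apply to the universal statement.

exists y: ~(f(y) = 12)


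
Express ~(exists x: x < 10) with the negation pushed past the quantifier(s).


¬(forall x: φ) = exists x: ¬φ, and ¬(exists x: φ) = forall x: ¬φ.
Apply to the existential statement.

forall x: ~(x < 10)


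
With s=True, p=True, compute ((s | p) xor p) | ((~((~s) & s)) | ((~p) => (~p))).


Substitute s=True, p=True:
s | p = True | True = True
(s | p) xor p = True xor True = False
~s = False
(~s) & s = False & True = False
~((~s) & s) = True
~p = False
~p = False
(~p) => (~p) = False => False = True
(~((~s) & s)) | ((~p) => (~p)) = True | True = True
((s | p) xor p) | ((~((~s) & s)) | ((~p) => (~p))) = False | True = True

True


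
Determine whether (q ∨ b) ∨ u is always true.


Build the truth table over {b, q, u}:
b | q | u | φ
-------------
F | F | F | F
T | F | F | T
F | T | F | T
T | T | F | T
F | F | T | T
T | F | T | T
F | T | T | T
T | T | T | T
Counterexample at row 1: with b=F, q=F, u=F, the formula is F.

No, it is not a tautology.


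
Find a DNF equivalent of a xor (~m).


Step 1: a ⊕ (¬m) is true exactly when they disagree: (a ∧ ¬(¬m)) ∨ (¬a ∧ (¬m)).
Step 2: Eliminate any double negations (¬¬X = X).

(a & m) | ((~a) & (~m))


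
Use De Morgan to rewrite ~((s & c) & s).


De Morgan: the negation of a conjunction is the disjunction of the negations.
Distribute ~ across &, flipping it to |, and negate each literal.

((~s) | (~c)) | (~s)


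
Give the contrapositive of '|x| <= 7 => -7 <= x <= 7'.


The contrapositive of (P → Q) is (¬Q → ¬P); it is logically equivalent to the original.
Here P = '|x| <= 7' and Q = '-7 <= x <= 7'.

If not (-7 <= x <= 7), then not (|x| <= 7).


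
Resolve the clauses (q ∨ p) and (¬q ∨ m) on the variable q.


The clauses contain complementary literals q and ¬q.
Resolution eliminates this pair and disjoins the remaining literals (merging duplicates).

(p ∨ m)


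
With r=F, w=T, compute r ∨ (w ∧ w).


Substitute r=F, w=T:
w ∧ w = T ∧ T = T
r ∨ (w ∧ w) = F ∨ T = T

T


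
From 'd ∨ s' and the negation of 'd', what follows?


Disjunctive syllogism: from (P ∨ Q) and ¬P, infer Q.
One disjunct, 'd', is ruled out; the other must hold.

s


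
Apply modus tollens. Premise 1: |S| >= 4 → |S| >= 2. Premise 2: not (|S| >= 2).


Modus tollens: from (P → Q) and ¬Q, infer ¬P.
Q = '|S| >= 2' is denied; since P → Q, P must also fail.

Not (|S| >= 4).


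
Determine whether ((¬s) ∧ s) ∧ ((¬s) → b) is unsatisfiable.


Truth table over {b, s}:
b | s | φ
---------
F | F | F
T | F | F
F | T | F
T | T | F
Every row is false.

Yes, it is a contradiction.


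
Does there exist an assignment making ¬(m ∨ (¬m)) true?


Check all 2 assignments over {m}:
m | φ
-----
F | F
T | F
No assignment makes the formula true.

Unsatisfiable.


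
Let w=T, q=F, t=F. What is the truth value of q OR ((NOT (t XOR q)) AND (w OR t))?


Substitute w=T, q=F, t=F:
t XOR q = F XOR F = F
NOT (t XOR q) = T
w OR t = T OR F = T
(NOT (t XOR q)) AND (w OR t) = T AND T = T
q OR ((NOT (t XOR q)) AND (w OR t)) = F OR T = T

T


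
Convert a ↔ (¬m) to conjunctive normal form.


Step 1: Rewrite a ↔ (¬m) as (a → (¬m)) ∧ ((¬m) → a).
Step 2: Rewrite each implication as a disjunction.
Step 3: Eliminate any double negations (¬¬X = X).

((¬a) ∨ (¬m)) ∧ (m ∨ a)


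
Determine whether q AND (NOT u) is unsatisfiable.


Truth table over {q, u}:
q | u | φ
---------
F | F | F
T | F | T
F | T | F
T | T | F
Satisfying assignment at row 2: q=T, u=F gives T.

No, it is not a contradiction.


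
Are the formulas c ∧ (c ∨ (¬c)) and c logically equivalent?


Compare truth tables:
c | φ | ψ
---------
F | F | F
T | T | T
The columns φ and ψ agree on every row.

Yes, they are logically equivalent.


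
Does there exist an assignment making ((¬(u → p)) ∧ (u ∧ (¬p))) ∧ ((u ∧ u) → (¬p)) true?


Search for a satisfying assignment over {p, u}.
Try p=F, u=T: the formula evaluates to T.
A satisfying assignment exists.

Satisfiable.


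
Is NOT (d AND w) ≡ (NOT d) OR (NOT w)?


Compare truth tables:
d | w | φ | ψ
-------------
F | F | T | T
T | F | T | T
F | T | T | T
T | T | F | F
The columns φ and ψ agree on every row.

Yes, they are logically equivalent.


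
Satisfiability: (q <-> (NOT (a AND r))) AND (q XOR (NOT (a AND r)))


Check all 8 assignments over {a, q, r}:
a | q | r | φ
-------------
F | F | F | F
T | F | F | F
F | T | F | F
T | T | F | F
F | F | T | F
T | F | T | F
F | T | T | F
T | T | T | F
No assignment makes the formula true.

Unsatisfiable.


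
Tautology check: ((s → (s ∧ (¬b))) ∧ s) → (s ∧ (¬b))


Build the truth table over {b, s}:
b | s | φ
---------
F | F | T
T | F | T
F | T | T
T | T | T
Every row evaluates to true.

Yes, it is a tautology.


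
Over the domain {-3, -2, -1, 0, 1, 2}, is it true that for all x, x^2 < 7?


Evaluate the predicate on each element: -3:F, -2:T, -1:T, 0:T, 1:T, 2:T.
Counterexample x = -3 fails the predicate.

F


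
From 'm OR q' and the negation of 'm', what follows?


Disjunctive syllogism: from (P ∨ Q) and ¬P, infer Q.
One disjunct, 'm', is ruled out; the other must hold.

q


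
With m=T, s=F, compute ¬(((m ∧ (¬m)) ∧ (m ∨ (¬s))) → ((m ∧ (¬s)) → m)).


Substitute m=T, s=F:
¬m = F
m ∧ (¬m) = T ∧ F = F
¬s = T
m ∨ (¬s) = T ∨ T = T
(m ∧ (¬m)) ∧ (m ∨ (¬s)) = F ∧ T = F
¬s = T
m ∧ (¬s) = T ∧ T = T
(m ∧ (¬s)) → m = T → T = T
((m ∧ (¬m)) ∧ (m ∨ (¬s))) → ((m ∧ (¬s)) → m) = F → T = T
¬(((m ∧ (¬m)) ∧ (m ∨ (¬s))) → ((m ∧ (¬s)) → m)) = F

F


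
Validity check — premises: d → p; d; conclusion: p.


This matches the form of modus ponens: the conclusion follows in every model of the premises.

Valid.


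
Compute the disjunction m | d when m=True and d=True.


Disjunction is false only when both operands are false.
Substitute: m=True, d=True.
True | True evaluates to True.

True


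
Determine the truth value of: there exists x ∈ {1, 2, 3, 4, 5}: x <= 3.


Evaluate the predicate on each element: 1:T, 2:T, 3:T, 4:F, 5:F.
Witness x = 1 satisfies the predicate.

T


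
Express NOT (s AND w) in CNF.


Step 1: Apply De Morgan: ¬(s ∧ w) = ¬s ∨ ¬w.

(NOT s) OR (NOT w)


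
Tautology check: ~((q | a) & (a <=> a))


Build the truth table over {a, q}:
a | q | φ
---------
False | False | True
True | False | False
False | True | False
True | True | False
Counterexample at row 2: with a=True, q=False, the formula is False.

No, it is not a tautology.


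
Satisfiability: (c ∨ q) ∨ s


Search for a satisfying assignment over {c, q, s}.
Try c=T, q=F, s=F: the formula evaluates to T.
A satisfying assignment exists.

Satisfiable.


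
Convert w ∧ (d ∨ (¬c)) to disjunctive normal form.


Step 1: Distribute ∧ over ∨: w ∧ (d ∨ (¬c)) = (w ∧ d) ∨ (w ∧ (¬c)).

(w ∧ d) ∨ (w ∧ (¬c))


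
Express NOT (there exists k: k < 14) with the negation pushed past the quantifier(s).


¬(for all x: φ) = there exists x: ¬φ, and ¬(there exists x: φ) = for all x: ¬φ.
Apply to the existential statement.

for all k: NOT(k < 14)


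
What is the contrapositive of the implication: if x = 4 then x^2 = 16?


The contrapositive of (P → Q) is (¬Q → ¬P); it is logically equivalent to the original.
Here P = 'x = 4' and Q = 'x^2 = 16'.

If not (x^2 = 16), then not (x = 4).


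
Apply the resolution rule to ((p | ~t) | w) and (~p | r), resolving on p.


The clauses contain complementary literals p and ~p.
Resolution eliminates this pair and disjoins the remaining literals (merging duplicates).

((w | ~t) | r)


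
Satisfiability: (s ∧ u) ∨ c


Search for a satisfying assignment over {c, s, u}.
Try c=T, s=F, u=F: the formula evaluates to T.
A satisfying assignment exists.

Satisfiable.


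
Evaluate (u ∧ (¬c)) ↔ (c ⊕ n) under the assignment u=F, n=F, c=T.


Substitute u=F, n=F, c=T:
¬c = F
u ∧ (¬c) = F ∧ F = F
c ⊕ n = T ⊕ F = T
(u ∧ (¬c)) ↔ (c ⊕ n) = F ↔ T = F

F


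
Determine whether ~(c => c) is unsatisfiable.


Truth table over {c}:
c | φ
-----
False | False
True | False
Every row is false.

Yes, it is a contradiction.


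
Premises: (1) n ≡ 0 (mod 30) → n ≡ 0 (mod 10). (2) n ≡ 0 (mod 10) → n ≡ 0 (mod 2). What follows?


Hypothetical syllogism: from (P → Q) and (Q → R), infer (P → R).
Chain the two implications through the shared middle term 'n ≡ 0 (mod 10)'.

n ≡ 0 (mod 30) → n ≡ 0 (mod 2)


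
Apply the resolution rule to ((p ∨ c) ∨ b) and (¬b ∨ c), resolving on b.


The clauses contain complementary literals b and ¬b.
Resolution eliminates this pair and disjoins the remaining literals (merging duplicates).

(c ∨ p)


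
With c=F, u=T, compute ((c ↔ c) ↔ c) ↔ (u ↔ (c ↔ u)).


Substitute c=F, u=T:
c ↔ c = F ↔ F = T
(c ↔ c) ↔ c = T ↔ F = F
c ↔ u = F ↔ T = F
u ↔ (c ↔ u) = T ↔ F = F
((c ↔ c) ↔ c) ↔ (u ↔ (c ↔ u)) = F ↔ F = T

T


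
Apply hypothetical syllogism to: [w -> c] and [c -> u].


Hypothetical syllogism: from (P → Q) and (Q → R), infer (P → R).
Chain the two implications through the shared middle term 'c'.

w -> u


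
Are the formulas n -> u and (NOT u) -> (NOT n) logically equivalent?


Compare truth tables:
n | u | φ | ψ
-------------
F | F | T | T
T | F | F | F
F | T | T | T
T | T | T | T
The columns φ and ψ agree on every row.

Yes, they are logically equivalent.


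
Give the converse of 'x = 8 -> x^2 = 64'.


The converse of (P → Q) is (Q → P). It is not in general equivalent to the original.
Here P = 'x = 8' and Q = 'x^2 = 64'.

If x^2 = 64, then x = 8.


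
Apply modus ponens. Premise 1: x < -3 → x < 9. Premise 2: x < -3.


Modus ponens: from (P → Q) and P, infer Q.
P = 'x < -3' is asserted, and P → Q holds, so Q follows.

x < 9.


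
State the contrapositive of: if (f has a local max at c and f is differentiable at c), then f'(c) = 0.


The contrapositive of (P → Q) is (¬Q → ¬P); it is logically equivalent to the original.
Here P = '(f has a local max at c and f is differentiable at c)' and Q = 'f'(c) = 0'.

If not (f'(c) = 0), then not ((f has a local max at c and f is differentiable at c)).


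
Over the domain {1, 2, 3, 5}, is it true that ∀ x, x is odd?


Evaluate the predicate on each element: 1:T, 2:F, 3:T, 5:T.
Counterexample x = 2 fails the predicate.

F


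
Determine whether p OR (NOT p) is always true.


Build the truth table over {p}:
p | φ
-----
F | T
T | T
Every row evaluates to true.

Yes, it is a tautology.


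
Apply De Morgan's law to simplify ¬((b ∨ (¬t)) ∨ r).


De Morgan: the negation of a disjunction is the conjunction of the negations.
Distribute ¬ across ∨, flipping it to ∧, and negate each literal.

((¬b) ∧ t) ∧ (¬r)


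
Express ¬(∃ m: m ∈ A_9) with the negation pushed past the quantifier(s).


¬(∀ x: φ) = ∃ x: ¬φ, and ¬(∃ x: φ) = ∀ x: ¬φ.
Apply to the existential statement.

∀ m: ¬(m ∈ A_9)


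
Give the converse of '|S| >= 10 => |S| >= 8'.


The converse of (P → Q) is (Q → P). It is not in general equivalent to the original.
Here P = '|S| >= 10' and Q = '|S| >= 8'.

If |S| >= 8, then |S| >= 10.


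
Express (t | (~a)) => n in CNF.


Step 1: Rewrite as ¬(t ∨ (¬a)) ∨ n = (¬t ∧ ¬(¬a)) ∨ n.
Step 2: Distribute ∨ over ∧.
Step 3: Eliminate any double negations (¬¬X = X).

((~t) | n) & (a | n)


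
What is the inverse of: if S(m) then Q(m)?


The inverse of (P → Q) is (¬P → ¬Q). It is equivalent to the converse, not to the original.
Here P = 'S(m)' and Q = 'Q(m)'.

If not (S(m)), then not (Q(m)).


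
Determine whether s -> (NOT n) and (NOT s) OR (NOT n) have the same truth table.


Compare truth tables:
n | s | φ | ψ
-------------
F | F | T | T
T | F | T | T
F | T | T | T
T | T | F | F
The columns φ and ψ agree on every row.

Yes, they are logically equivalent.


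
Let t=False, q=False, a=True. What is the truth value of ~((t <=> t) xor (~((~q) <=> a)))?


Substitute t=False, q=False, a=True:
t <=> t = False <=> False = True
~q = True
(~q) <=> a = True <=> True = True
~((~q) <=> a) = False
(t <=> t) xor (~((~q) <=> a)) = True xor False = True
~((t <=> t) xor (~((~q) <=> a))) = False

False


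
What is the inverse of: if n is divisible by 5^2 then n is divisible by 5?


The inverse of (P → Q) is (¬P → ¬Q). It is equivalent to the converse, not to the original.
Here P = 'n is divisible by 5^2' and Q = 'n is divisible by 5'.

If not (n is divisible by 5^2), then not (n is divisible by 5).


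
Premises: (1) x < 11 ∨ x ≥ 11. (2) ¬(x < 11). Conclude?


Disjunctive syllogism: from (P ∨ Q) and ¬P, infer Q.
One disjunct, 'x < 11', is ruled out; the other must hold.

x ≥ 11


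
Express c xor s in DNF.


Step 1: c ⊕ s is true exactly when they disagree: (c ∧ ¬s) ∨ (¬c ∧ s).

(c & (~s)) | ((~c) & s)


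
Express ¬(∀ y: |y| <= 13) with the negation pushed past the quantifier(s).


¬(∀ x: φ) = ∃ x: ¬φ, and ¬(∃ x: φ) = ∀ x: ¬φ.
Apply to the universal statement.

∃ y: ¬(|y| <= 13)


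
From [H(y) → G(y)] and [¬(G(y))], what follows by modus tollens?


Modus tollens: from (P → Q) and ¬Q, infer ¬P.
Q = 'G(y)' is denied; since P → Q, P must also fail.

Not (H(y)).
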